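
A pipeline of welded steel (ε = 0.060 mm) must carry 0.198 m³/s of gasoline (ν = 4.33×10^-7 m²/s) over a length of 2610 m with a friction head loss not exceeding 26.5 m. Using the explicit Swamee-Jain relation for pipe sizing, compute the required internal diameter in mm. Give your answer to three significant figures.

Swamee-Jain (Type III): D = 0.66·[ε^1.25·(LQ²/(gh_f))^4.75 + ν·Q^9.4·(L/(gh_f))^5.2]^0.04
LQ²/(gh_f) = 0.3936; L/(gh_f) = 10.04
Term 1 = ε^1.25·(…)^4.75 = 6.30×10^-8; Term 2 = ν·Q^9.4·(…)^5.2 = 1.71×10^-8
D = 0.66·(6.30×10^-8 + 1.71×10^-8)^0.04 = 0.3433 m = 343 mm
Check: V = 2.14 m/s, Re = 1.70×10^6, f = 0.01409, h_f = 25.0 m ≈ 26.5 m ✓

D ≈ 343 mm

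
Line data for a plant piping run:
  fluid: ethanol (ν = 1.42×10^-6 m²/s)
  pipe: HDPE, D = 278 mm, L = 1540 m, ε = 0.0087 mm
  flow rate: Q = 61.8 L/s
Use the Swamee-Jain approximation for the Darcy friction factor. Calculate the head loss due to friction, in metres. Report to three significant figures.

h_f ≈ 4.63 m

V = 4Q/(πD²) = 4·0.0618/(π·0.278²) = 1.018 m/s
Re = VD/ν = 1.018·0.278/1.42×10^-6 = 1.99×10^5 → turbulent
ε/D = 0.0087/278 = 3.13×10^-5
Swamee-Jain: f = 0.01583
h_f = f(L/D)V²/(2g) = 0.01583·(1540/0.278)·1.018²/(2·9.81) = 4.632 m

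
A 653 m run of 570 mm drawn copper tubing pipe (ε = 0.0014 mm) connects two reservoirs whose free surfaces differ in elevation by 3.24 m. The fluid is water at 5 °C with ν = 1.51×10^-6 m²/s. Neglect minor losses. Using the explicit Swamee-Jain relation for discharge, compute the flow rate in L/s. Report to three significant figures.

Q ≈ 546 L/s

Swamee-Jain (Type II): Q = -0.965·√(gD⁵h_f/L)·ln[ε/(3.7D) + √(3.17ν²L/(gD³h_f))]
√(gD⁵h_f/L) = √(9.81·0.570⁵·3.24/653) = 0.05412
ε/(3.7D) = 6.64×10^-7; √(3.17ν²L/(gD³h_f)) = 2.83×10^-5
Q = -0.965·0.05412·ln(2.898×10^-5) = 0.5457 m³/s
Check: V = 2.14 m/s, Re = 8.07×10^5, f = 0.01209, h_f = 3.23 m ≈ 3.24 m ✓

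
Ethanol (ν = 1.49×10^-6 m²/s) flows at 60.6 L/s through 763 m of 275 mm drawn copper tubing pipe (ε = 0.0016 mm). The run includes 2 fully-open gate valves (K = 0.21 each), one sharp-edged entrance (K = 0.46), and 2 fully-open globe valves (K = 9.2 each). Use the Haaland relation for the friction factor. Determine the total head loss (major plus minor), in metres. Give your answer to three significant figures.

H_L ≈ 3.34 m

V = 4Q/(πD²) = 1.020 m/s; V²/2g = 0.05306 m
Re = 1.88×10^5, ε/D = 5.82×10^-6 → f = 0.01571 (Haaland)
Major: h_f = f(L/D)·V²/2g = 0.01571·2775·0.05306 = 2.313 m
Minor: ΣK = 19.3; h_m = ΣK·V²/2g = 1.023 m
Total H_L = 2.313 + 1.023 = 3.336 m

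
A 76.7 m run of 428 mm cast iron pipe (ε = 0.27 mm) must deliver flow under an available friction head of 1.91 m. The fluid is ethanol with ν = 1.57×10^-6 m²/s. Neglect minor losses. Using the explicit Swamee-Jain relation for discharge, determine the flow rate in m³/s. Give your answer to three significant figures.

Swamee-Jain (Type II): Q = -0.965·√(gD⁵h_f/L)·ln[ε/(3.7D) + √(3.17ν²L/(gD³h_f))]
√(gD⁵h_f/L) = √(9.81·0.428⁵·1.91/76.7) = 0.05923
ε/(3.7D) = 1.70×10^-4; √(3.17ν²L/(gD³h_f)) = 2.02×10^-5
Q = -0.965·0.05923·ln(1.907×10^-4) = 0.4896 m³/s
Check: V = 3.40 m/s, Re = 9.28×10^5, f = 0.01816, h_f = 1.92 m ≈ 1.91 m ✓

Q ≈ 0.490 m³/s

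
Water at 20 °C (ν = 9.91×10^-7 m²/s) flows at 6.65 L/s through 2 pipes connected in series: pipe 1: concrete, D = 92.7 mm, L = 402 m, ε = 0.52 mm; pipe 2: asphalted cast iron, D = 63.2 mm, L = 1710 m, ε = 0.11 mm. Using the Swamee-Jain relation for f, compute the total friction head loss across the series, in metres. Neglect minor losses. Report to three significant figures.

H ≈ 157 m

Pipe 1: V = 0.9853 m/s, Re = 9.22×10^4, ε/D = 0.00561, f = 0.03266, h_1 = f(L/D)V²/2g = 7.009 m
Pipe 2: V = 2.120 m/s, Re = 1.35×10^5, ε/D = 0.00174, f = 0.02418, h_2 = f(L/D)V²/2g = 149.8 m
Series → Q common, losses add: H = Σh = 156.8 m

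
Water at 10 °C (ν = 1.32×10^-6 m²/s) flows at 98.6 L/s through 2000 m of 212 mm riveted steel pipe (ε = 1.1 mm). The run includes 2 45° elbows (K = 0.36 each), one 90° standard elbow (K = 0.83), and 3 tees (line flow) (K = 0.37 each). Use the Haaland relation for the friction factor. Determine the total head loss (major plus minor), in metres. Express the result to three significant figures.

H_L ≈ 117 m

V = 4Q/(πD²) = 2.793 m/s; V²/2g = 0.3977 m
Re = 4.49×10^5, ε/D = 0.00519 → f = 0.03096 (Haaland)
Major: h_f = f(L/D)·V²/2g = 0.03096·9434·0.3977 = 116.2 m
Minor: ΣK = 2.66; h_m = ΣK·V²/2g = 1.058 m
Total H_L = 116.2 + 1.058 = 117.2 m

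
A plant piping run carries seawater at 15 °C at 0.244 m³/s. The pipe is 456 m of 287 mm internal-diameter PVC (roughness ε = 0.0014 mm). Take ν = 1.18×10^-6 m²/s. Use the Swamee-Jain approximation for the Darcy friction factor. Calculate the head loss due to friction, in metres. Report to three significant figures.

V = 4Q/(πD²) = 4·0.244/(π·0.287²) = 3.772 m/s
Re = VD/ν = 3.772·0.287/1.18×10^-6 = 9.17×10^5 → turbulent
ε/D = 0.0014/287 = 4.88×10^-6
Swamee-Jain: f = 0.01189
h_f = f(L/D)V²/(2g) = 0.01189·(456/0.287)·3.772²/(2·9.81) = 13.70 m

h_f ≈ 13.7 m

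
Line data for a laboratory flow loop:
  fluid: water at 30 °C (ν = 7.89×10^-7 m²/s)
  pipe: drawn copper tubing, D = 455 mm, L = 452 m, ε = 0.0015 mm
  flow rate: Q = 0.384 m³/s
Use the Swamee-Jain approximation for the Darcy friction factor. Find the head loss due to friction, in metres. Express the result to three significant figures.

h_f ≈ 3.14 m

V = 4Q/(πD²) = 4·0.384/(π·0.455²) = 2.362 m/s
Re = VD/ν = 2.362·0.455/7.89×10^-7 = 1.36×10^6 → turbulent
ε/D = 0.0015/455 = 3.30×10^-6
Swamee-Jain: f = 0.01113
h_f = f(L/D)V²/(2g) = 0.01113·(452/0.455)·2.362²/(2·9.81) = 3.142 m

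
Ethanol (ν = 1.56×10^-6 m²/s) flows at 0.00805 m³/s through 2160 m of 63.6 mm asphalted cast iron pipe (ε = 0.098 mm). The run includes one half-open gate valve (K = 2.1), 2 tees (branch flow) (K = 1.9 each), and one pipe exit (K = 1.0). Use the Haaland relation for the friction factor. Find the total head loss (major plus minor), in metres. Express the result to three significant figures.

V = 4Q/(πD²) = 2.534 m/s; V²/2g = 0.3273 m
Re = 1.03×10^5, ε/D = 0.00154 → f = 0.02364 (Haaland)
Major: h_f = f(L/D)·V²/2g = 0.02364·33962·0.3273 = 262.8 m
Minor: ΣK = 6.90; h_m = ΣK·V²/2g = 2.258 m
Total H_L = 262.8 + 2.258 = 265.0 m

H_L ≈ 265 m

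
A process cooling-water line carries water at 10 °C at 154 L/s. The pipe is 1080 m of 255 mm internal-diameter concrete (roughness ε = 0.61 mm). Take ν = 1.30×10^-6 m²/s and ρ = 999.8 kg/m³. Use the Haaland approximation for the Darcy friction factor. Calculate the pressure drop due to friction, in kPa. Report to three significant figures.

V = 4Q/(πD²) = 4·0.154/(π·0.255²) = 3.015 m/s
Re = VD/ν = 3.015·0.255/1.30×10^-6 = 5.91×10^5 → turbulent
ε/D = 0.61/255 = 0.00239
Haaland: f = 0.02487
h_f = f(L/D)V²/(2g) = 0.02487·(1080/0.255)·3.015²/(2·9.81) = 48.81 m
Δp = ρg·h_f = 999.8·9.81·48.81 = 478.7 kPa

Δp ≈ 479 kPa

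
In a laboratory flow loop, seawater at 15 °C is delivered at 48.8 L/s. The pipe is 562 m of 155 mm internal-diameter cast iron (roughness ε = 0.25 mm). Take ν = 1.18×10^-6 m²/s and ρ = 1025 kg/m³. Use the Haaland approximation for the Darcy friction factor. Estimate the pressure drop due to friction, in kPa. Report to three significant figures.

V = 4Q/(πD²) = 4·0.0488/(π·0.155²) = 2.586 m/s
Re = VD/ν = 2.586·0.155/1.18×10^-6 = 3.40×10^5 → turbulent
ε/D = 0.25/155 = 0.00161
Haaland: f = 0.02273
h_f = f(L/D)V²/(2g) = 0.02273·(562/0.155)·2.586²/(2·9.81) = 28.09 m
Δp = ρg·h_f = 1025·9.81·28.09 = 282.5 kPa

Δp ≈ 282 kPa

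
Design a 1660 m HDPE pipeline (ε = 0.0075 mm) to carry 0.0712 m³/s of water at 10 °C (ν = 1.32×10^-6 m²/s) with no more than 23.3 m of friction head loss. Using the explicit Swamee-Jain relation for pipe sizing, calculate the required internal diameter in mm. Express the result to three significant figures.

Swamee-Jain (Type III): D = 0.66·[ε^1.25·(LQ²/(gh_f))^4.75 + ν·Q^9.4·(L/(gh_f))^5.2]^0.04
LQ²/(gh_f) = 0.03682; L/(gh_f) = 7.262
Term 1 = ε^1.25·(…)^4.75 = 6.06×10^-14; Term 2 = ν·Q^9.4·(…)^5.2 = 6.48×10^-13
D = 0.66·(6.06×10^-14 + 6.48×10^-13)^0.04 = 0.2156 m = 216 mm
Check: V = 1.95 m/s, Re = 3.19×10^5, f = 0.01463, h_f = 21.9 m ≈ 23.3 m ✓

D ≈ 216 mm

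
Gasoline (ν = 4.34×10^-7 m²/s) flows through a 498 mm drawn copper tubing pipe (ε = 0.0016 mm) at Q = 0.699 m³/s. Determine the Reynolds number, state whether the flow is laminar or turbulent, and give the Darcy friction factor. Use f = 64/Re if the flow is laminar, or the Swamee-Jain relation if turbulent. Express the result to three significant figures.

Re ≈ 4.12×10^6; turbulent; f ≈ 0.00947

V = 4Q/(πD²) = 3.589 m/s
Re = VD/ν = 3.589·0.498/4.34×10^-7 = 4.12×10^6
Re > 4000 → turbulent; ε/D = 3.21×10^-6
Swamee-Jain: f = 0.009466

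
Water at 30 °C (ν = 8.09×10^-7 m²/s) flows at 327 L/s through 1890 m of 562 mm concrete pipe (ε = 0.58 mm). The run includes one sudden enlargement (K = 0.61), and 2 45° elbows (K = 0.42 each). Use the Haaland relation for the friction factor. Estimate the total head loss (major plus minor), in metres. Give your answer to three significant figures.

V = 4Q/(πD²) = 1.318 m/s; V²/2g = 0.08857 m
Re = 9.16×10^5, ε/D = 0.00103 → f = 0.02011 (Haaland)
Major: h_f = f(L/D)·V²/2g = 0.02011·3363·0.08857 = 5.990 m
Minor: ΣK = 1.45; h_m = ΣK·V²/2g = 0.1284 m
Total H_L = 5.990 + 0.1284 = 6.118 m

H_L ≈ 6.12 m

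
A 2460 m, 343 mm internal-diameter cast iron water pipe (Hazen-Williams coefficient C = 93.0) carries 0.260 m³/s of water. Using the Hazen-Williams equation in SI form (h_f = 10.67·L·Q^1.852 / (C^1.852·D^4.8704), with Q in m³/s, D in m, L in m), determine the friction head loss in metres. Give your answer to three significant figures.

h_f ≈ 89.8 m

h_f = 10.67·2460·0.260^1.852 / (93.0^1.852·0.343^4.8704) = 89.81 m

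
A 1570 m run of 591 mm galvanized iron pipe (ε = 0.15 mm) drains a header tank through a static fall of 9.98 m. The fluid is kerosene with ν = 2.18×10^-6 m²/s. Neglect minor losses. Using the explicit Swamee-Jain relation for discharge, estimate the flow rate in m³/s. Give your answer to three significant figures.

Swamee-Jain (Type II): Q = -0.965·√(gD⁵h_f/L)·ln[ε/(3.7D) + √(3.17ν²L/(gD³h_f))]
√(gD⁵h_f/L) = √(9.81·0.591⁵·9.98/1570) = 0.06705
ε/(3.7D) = 6.86×10^-5; √(3.17ν²L/(gD³h_f)) = 3.42×10^-5
Q = -0.965·0.06705·ln(1.028×10^-4) = 0.5942 m³/s
Check: V = 2.17 m/s, Re = 5.87×10^5, f = 0.01581, h_f = 10.0 m ≈ 9.98 m ✓

Q ≈ 0.594 m³/s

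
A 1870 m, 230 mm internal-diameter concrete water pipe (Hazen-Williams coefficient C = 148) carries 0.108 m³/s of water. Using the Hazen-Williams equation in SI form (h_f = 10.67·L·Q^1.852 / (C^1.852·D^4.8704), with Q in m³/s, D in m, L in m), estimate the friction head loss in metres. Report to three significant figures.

h_f ≈ 39.7 m

h_f = 10.67·1870·0.108^1.852 / (148^1.852·0.230^4.8704) = 39.74 m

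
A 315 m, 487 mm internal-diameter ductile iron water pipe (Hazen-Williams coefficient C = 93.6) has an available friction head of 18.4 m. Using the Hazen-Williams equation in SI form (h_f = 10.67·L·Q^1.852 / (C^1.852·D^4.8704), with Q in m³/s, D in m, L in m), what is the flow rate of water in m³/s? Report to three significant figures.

Q ≈ 0.848 m³/s

Rearranging: Q = [h_f·C^1.852·D^4.8704 / (10.67·L)]^(1/1.852)
Q = [18.4·93.6^1.852·0.487^4.8704 / (10.67·315)]^0.540 = 0.8479 m³/s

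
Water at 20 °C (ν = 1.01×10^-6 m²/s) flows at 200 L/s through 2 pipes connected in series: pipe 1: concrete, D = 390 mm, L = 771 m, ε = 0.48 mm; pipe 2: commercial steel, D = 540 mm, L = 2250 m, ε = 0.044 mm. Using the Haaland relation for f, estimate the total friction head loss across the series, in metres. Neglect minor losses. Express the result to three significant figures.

H ≈ 8.24 m

Pipe 1: V = 1.674 m/s, Re = 6.46×10^5, ε/D = 0.00123, f = 0.02106, h_1 = f(L/D)V²/2g = 5.948 m
Pipe 2: V = 0.8733 m/s, Re = 4.67×10^5, ε/D = 8.15×10^-5, f = 0.01417, h_2 = f(L/D)V²/2g = 2.295 m
Series → Q common, losses add: H = Σh = 8.243 m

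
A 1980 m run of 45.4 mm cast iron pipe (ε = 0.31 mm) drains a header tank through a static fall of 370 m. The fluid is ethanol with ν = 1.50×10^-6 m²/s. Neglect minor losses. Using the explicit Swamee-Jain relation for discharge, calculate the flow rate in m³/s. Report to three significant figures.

Swamee-Jain (Type II): Q = -0.965·√(gD⁵h_f/L)·ln[ε/(3.7D) + √(3.17ν²L/(gD³h_f))]
√(gD⁵h_f/L) = √(9.81·0.0454⁵·370/1980) = 5.946×10^-4
ε/(3.7D) = 0.00185; √(3.17ν²L/(gD³h_f)) = 2.04×10^-4
Q = -0.965·5.946×10^-4·ln(0.002049) = 0.003552 m³/s
Check: V = 2.19 m/s, Re = 6.64×10^4, f = 0.03491, h_f = 374 m ≈ 370 m ✓

Q ≈ 0.00355 m³/s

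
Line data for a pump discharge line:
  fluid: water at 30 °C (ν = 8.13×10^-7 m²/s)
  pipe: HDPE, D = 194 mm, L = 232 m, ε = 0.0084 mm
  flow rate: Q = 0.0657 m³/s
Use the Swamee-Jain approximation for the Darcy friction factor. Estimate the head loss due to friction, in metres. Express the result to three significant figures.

V = 4Q/(πD²) = 4·0.0657/(π·0.194²) = 2.223 m/s
Re = VD/ν = 2.223·0.194/8.13×10^-7 = 5.30×10^5 → turbulent
ε/D = 0.0084/194 = 4.33×10^-5
Swamee-Jain: f = 0.01363
h_f = f(L/D)V²/(2g) = 0.01363·(232/0.194)·2.223²/(2·9.81) = 4.104 m

h_f ≈ 4.10 m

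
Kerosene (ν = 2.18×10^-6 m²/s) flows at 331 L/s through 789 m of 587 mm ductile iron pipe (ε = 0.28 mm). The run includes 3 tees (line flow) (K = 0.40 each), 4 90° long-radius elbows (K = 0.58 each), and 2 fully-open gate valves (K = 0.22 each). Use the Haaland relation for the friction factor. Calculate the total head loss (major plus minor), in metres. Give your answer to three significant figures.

V = 4Q/(πD²) = 1.223 m/s; V²/2g = 0.07625 m
Re = 3.29×10^5, ε/D = 4.77×10^-4 → f = 0.01783 (Haaland)
Major: h_f = f(L/D)·V²/2g = 0.01783·1344·0.07625 = 1.827 m
Minor: ΣK = 3.96; h_m = ΣK·V²/2g = 0.3019 m
Total H_L = 1.827 + 0.3019 = 2.129 m

H_L ≈ 2.13 m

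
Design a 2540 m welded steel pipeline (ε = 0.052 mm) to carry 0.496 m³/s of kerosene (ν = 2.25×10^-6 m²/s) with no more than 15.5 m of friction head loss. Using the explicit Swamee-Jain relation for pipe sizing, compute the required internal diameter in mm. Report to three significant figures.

D ≈ 550 mm

Swamee-Jain (Type III): D = 0.66·[ε^1.25·(LQ²/(gh_f))^4.75 + ν·Q^9.4·(L/(gh_f))^5.2]^0.04
LQ²/(gh_f) = 4.110; L/(gh_f) = 16.70
Term 1 = ε^1.25·(…)^4.75 = 0.00364; Term 2 = ν·Q^9.4·(…)^5.2 = 0.00705
D = 0.66·(0.00364 + 0.00705)^0.04 = 0.5504 m = 550 mm
Check: V = 2.08 m/s, Re = 5.10×10^5, f = 0.01437, h_f = 14.7 m ≈ 15.5 m ✓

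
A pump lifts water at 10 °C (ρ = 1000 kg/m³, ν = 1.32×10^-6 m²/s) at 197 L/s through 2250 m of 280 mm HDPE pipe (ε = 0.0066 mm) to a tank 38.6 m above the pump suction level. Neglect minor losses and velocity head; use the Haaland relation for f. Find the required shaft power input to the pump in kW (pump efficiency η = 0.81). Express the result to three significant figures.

V = 4Q/(πD²) = 3.199 m/s; Re = 6.79×10^5; ε/D = 2.36×10^-5; f = 0.01272
h_f = f(L/D)V²/2g = 53.34 m
Total head H = z + h_f = 38.6 + 53.34 = 91.94 m
P_hyd = ρgQH = 1000·9.81·0.197·91.94 = 177.7 kW
P_shaft = P_hyd/η = 177.7/0.81 = 219.4 kW

P_shaft ≈ 219 kW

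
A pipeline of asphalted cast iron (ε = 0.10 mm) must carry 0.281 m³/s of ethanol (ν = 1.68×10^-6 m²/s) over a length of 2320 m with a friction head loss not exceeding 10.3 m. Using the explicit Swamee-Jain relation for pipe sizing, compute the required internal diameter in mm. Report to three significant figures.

D ≈ 477 mm

Swamee-Jain (Type III): D = 0.66·[ε^1.25·(LQ²/(gh_f))^4.75 + ν·Q^9.4·(L/(gh_f))^5.2]^0.04
LQ²/(gh_f) = 1.813; L/(gh_f) = 22.96
Term 1 = ε^1.25·(…)^4.75 = 1.69×10^-4; Term 2 = ν·Q^9.4·(…)^5.2 = 1.32×10^-4
D = 0.66·(1.69×10^-4 + 1.32×10^-4)^0.04 = 0.4772 m = 477 mm
Check: V = 1.57 m/s, Re = 4.46×10^5, f = 0.01575, h_f = 9.64 m ≈ 10.3 m ✓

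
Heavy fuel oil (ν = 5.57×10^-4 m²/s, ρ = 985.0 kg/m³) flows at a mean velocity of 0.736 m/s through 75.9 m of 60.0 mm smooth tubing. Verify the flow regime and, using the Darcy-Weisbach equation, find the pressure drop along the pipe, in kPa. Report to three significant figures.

Re = VD/ν = 0.736·0.06000/5.57×10^-4 = 79.3 → laminar (Re < 2300)
f = 64/Re = 0.8072
h_f = f(L/D)V²/(2g) = 0.8072·(75.9/0.06000)·0.736²/(2·9.81) = 28.19 m
Δp = ρg·h_f = 985.0·9.81·28.19 = 272.4 kPa

Δp ≈ 272 kPa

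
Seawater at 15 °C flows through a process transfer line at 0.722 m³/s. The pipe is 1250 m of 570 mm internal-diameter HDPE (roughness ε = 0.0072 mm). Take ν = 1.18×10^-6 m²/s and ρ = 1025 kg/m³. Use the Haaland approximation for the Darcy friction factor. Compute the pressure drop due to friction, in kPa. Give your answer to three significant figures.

Δp ≈ 102 kPa

V = 4Q/(πD²) = 4·0.722/(π·0.570²) = 2.829 m/s
Re = VD/ν = 2.829·0.570/1.18×10^-6 = 1.37×10^6 → turbulent
ε/D = 0.0072/570 = 1.26×10^-5
Haaland: f = 0.01129
h_f = f(L/D)V²/(2g) = 0.01129·(1250/0.570)·2.829²/(2·9.81) = 10.10 m
Δp = ρg·h_f = 1025·9.81·10.10 = 101.6 kPa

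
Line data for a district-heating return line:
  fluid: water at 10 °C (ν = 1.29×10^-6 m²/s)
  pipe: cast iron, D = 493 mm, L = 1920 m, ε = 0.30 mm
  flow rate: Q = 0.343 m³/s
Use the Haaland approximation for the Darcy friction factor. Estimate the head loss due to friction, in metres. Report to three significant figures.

h_f ≈ 11.6 m

V = 4Q/(πD²) = 4·0.343/(π·0.493²) = 1.797 m/s
Re = VD/ν = 1.797·0.493/1.29×10^-6 = 6.87×10^5 → turbulent
ε/D = 0.30/493 = 6.09×10^-4
Haaland: f = 0.01804
h_f = f(L/D)V²/(2g) = 0.01804·(1920/0.493)·1.797²/(2·9.81) = 11.56 m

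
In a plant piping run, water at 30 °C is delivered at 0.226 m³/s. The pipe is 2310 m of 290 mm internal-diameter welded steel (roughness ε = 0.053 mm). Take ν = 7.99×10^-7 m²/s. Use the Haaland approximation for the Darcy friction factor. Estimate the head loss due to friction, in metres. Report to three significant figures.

h_f ≈ 67.7 m

V = 4Q/(πD²) = 4·0.226/(π·0.290²) = 3.422 m/s
Re = VD/ν = 3.422·0.290/7.99×10^-7 = 1.24×10^6 → turbulent
ε/D = 0.053/290 = 1.83×10^-4
Haaland: f = 0.01425
h_f = f(L/D)V²/(2g) = 0.01425·(2310/0.290)·3.422²/(2·9.81) = 67.71 m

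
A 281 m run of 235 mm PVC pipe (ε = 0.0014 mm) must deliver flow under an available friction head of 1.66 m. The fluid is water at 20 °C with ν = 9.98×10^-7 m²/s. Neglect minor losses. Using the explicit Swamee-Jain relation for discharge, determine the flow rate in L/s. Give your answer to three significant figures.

Swamee-Jain (Type II): Q = -0.965·√(gD⁵h_f/L)·ln[ε/(3.7D) + √(3.17ν²L/(gD³h_f))]
√(gD⁵h_f/L) = √(9.81·0.235⁵·1.66/281) = 0.006445
ε/(3.7D) = 1.61×10^-6; √(3.17ν²L/(gD³h_f)) = 6.48×10^-5
Q = -0.965·0.006445·ln(6.640×10^-5) = 0.05983 m³/s
Check: V = 1.38 m/s, Re = 3.25×10^5, f = 0.01424, h_f = 1.65 m ≈ 1.66 m ✓

Q ≈ 59.8 L/s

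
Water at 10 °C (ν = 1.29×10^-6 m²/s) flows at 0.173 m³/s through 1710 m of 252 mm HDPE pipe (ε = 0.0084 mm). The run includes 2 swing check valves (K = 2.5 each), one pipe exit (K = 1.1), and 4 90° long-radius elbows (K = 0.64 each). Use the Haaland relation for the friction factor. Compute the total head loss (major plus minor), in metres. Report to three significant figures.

H_L ≈ 58.9 m

V = 4Q/(πD²) = 3.469 m/s; V²/2g = 0.6132 m
Re = 6.78×10^5, ε/D = 3.33×10^-5 → f = 0.01287 (Haaland)
Major: h_f = f(L/D)·V²/2g = 0.01287·6786·0.6132 = 53.57 m
Minor: ΣK = 8.66; h_m = ΣK·V²/2g = 5.310 m
Total H_L = 53.57 + 5.310 = 58.88 m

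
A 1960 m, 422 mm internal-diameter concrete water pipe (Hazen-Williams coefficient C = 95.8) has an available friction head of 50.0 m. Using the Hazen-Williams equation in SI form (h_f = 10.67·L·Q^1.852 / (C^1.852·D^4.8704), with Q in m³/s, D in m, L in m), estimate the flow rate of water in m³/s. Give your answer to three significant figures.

Q ≈ 0.381 m³/s

Rearranging: Q = [h_f·C^1.852·D^4.8704 / (10.67·L)]^(1/1.852)
Q = [50.0·95.8^1.852·0.422^4.8704 / (10.67·1960)]^0.540 = 0.3807 m³/s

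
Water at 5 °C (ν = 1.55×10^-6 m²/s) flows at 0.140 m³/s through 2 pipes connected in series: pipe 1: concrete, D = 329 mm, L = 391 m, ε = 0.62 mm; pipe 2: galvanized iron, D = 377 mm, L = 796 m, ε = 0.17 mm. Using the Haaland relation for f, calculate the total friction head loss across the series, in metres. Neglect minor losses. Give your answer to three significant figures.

H ≈ 6.88 m

Pipe 1: V = 1.647 m/s, Re = 3.50×10^5, ε/D = 0.00188, f = 0.02358, h_1 = f(L/D)V²/2g = 3.873 m
Pipe 2: V = 1.254 m/s, Re = 3.05×10^5, ε/D = 4.51×10^-4, f = 0.01776, h_2 = f(L/D)V²/2g = 3.007 m
Series → Q common, losses add: H = Σh = 6.880 m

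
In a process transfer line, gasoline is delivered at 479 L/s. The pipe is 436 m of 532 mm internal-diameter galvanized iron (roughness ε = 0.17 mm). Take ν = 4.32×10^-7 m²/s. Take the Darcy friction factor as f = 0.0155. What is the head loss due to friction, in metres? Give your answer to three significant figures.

h_f ≈ 3.01 m

V = 4Q/(πD²) = 4·0.479/(π·0.532²) = 2.155 m/s
h_f = f(L/D)V²/(2g) = 0.01550·(436/0.532)·2.155²/(2·9.81) = 3.006 m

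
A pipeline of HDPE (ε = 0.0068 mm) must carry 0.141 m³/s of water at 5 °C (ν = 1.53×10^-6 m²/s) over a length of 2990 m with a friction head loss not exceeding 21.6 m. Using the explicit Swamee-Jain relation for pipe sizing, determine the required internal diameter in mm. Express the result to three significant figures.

Swamee-Jain (Type III): D = 0.66·[ε^1.25·(LQ²/(gh_f))^4.75 + ν·Q^9.4·(L/(gh_f))^5.2]^0.04
LQ²/(gh_f) = 0.2805; L/(gh_f) = 14.11
Term 1 = ε^1.25·(…)^4.75 = 8.29×10^-10; Term 2 = ν·Q^9.4·(…)^5.2 = 1.46×10^-8
D = 0.66·(8.29×10^-10 + 1.46×10^-8)^0.04 = 0.3214 m = 321 mm
Check: V = 1.74 m/s, Re = 3.65×10^5, f = 0.01414, h_f = 20.2 m ≈ 21.6 m ✓

D ≈ 321 mm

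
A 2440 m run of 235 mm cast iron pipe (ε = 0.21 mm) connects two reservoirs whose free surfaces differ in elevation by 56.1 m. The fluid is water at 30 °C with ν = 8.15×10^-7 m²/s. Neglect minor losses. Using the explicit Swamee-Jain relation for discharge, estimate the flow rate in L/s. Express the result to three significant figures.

Swamee-Jain (Type II): Q = -0.965·√(gD⁵h_f/L)·ln[ε/(3.7D) + √(3.17ν²L/(gD³h_f))]
√(gD⁵h_f/L) = √(9.81·0.235⁵·56.1/2440) = 0.01271
ε/(3.7D) = 2.42×10^-4; √(3.17ν²L/(gD³h_f)) = 2.68×10^-5
Q = -0.965·0.01271·ln(2.683×10^-4) = 0.1009 m³/s
Check: V = 2.33 m/s, Re = 6.71×10^5, f = 0.01971, h_f = 56.4 m ≈ 56.1 m ✓

Q ≈ 101 L/s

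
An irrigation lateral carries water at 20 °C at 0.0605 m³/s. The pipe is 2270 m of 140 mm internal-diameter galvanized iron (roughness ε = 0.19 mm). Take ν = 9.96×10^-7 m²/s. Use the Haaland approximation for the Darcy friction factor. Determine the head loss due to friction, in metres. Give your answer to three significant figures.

V = 4Q/(πD²) = 4·0.0605/(π·0.140²) = 3.930 m/s
Re = VD/ν = 3.930·0.140/9.96×10^-7 = 5.52×10^5 → turbulent
ε/D = 0.19/140 = 0.00136
Haaland: f = 0.02161
h_f = f(L/D)V²/(2g) = 0.02161·(2270/0.140)·3.930²/(2·9.81) = 275.8 m

h_f ≈ 276 m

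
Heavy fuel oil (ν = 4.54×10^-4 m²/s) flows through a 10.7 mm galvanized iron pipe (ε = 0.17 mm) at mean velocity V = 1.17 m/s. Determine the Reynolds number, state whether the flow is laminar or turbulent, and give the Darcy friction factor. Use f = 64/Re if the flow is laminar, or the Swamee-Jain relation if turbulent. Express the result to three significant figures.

Re ≈ 27.6; laminar; f = 64/Re ≈ 2.32

Re = VD/ν = 1.170·0.0107/4.54×10^-4 = 27.6
Re < 2300 → laminar → f = 64/Re = 2.321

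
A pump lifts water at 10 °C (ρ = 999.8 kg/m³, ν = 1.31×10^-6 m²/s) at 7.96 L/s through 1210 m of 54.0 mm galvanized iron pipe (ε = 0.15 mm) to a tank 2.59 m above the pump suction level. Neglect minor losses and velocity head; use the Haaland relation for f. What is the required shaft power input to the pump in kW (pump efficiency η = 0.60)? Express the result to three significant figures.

P_shaft ≈ 48.0 kW

V = 4Q/(πD²) = 3.476 m/s; Re = 1.43×10^5; ε/D = 0.00278; f = 0.02653
h_f = f(L/D)V²/2g = 366.0 m
Total head H = z + h_f = 2.59 + 366.0 = 368.6 m
P_hyd = ρgQH = 999.8·9.81·0.00796·368.6 = 28.78 kW
P_shaft = P_hyd/η = 28.78/0.60 = 47.97 kW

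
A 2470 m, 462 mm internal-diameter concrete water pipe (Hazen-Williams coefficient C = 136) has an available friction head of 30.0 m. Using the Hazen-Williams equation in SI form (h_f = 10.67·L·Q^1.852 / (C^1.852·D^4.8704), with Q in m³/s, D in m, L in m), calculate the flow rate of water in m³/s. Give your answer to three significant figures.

Rearranging: Q = [h_f·C^1.852·D^4.8704 / (10.67·L)]^(1/1.852)
Q = [30.0·136^1.852·0.462^4.8704 / (10.67·2470)]^0.540 = 0.4593 m³/s

Q ≈ 0.459 m³/s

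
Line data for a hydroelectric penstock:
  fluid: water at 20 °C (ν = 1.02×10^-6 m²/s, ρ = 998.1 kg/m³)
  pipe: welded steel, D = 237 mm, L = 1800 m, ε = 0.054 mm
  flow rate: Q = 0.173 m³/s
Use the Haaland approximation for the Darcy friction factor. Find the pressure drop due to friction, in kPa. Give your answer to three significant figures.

Δp ≈ 872 kPa

V = 4Q/(πD²) = 4·0.173/(π·0.237²) = 3.922 m/s
Re = VD/ν = 3.922·0.237/1.02×10^-6 = 9.11×10^5 → turbulent
ε/D = 0.054/237 = 2.28×10^-4
Haaland: f = 0.01497
h_f = f(L/D)V²/(2g) = 0.01497·(1800/0.237)·3.922²/(2·9.81) = 89.10 m
Δp = ρg·h_f = 998.1·9.81·89.10 = 872.4 kPa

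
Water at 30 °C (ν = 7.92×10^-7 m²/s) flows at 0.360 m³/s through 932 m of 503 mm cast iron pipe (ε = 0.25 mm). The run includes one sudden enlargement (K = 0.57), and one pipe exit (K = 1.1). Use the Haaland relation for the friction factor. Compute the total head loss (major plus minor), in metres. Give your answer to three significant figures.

H_L ≈ 5.58 m

V = 4Q/(πD²) = 1.812 m/s; V²/2g = 0.1673 m
Re = 1.15×10^6, ε/D = 4.97×10^-4 → f = 0.01710 (Haaland)
Major: h_f = f(L/D)·V²/2g = 0.01710·1853·0.1673 = 5.299 m
Minor: ΣK = 1.67; h_m = ΣK·V²/2g = 0.2794 m
Total H_L = 5.299 + 0.2794 = 5.579 m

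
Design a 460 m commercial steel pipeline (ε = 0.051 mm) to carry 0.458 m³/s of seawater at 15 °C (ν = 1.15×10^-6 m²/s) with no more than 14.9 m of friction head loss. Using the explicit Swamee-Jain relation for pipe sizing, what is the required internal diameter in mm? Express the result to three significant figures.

Swamee-Jain (Type III): D = 0.66·[ε^1.25·(LQ²/(gh_f))^4.75 + ν·Q^9.4·(L/(gh_f))^5.2]^0.04
LQ²/(gh_f) = 0.6601; L/(gh_f) = 3.147
Term 1 = ε^1.25·(…)^4.75 = 5.99×10^-7; Term 2 = ν·Q^9.4·(…)^5.2 = 2.90×10^-7
D = 0.66·(5.99×10^-7 + 2.90×10^-7)^0.04 = 0.3780 m = 378 mm
Check: V = 4.08 m/s, Re = 1.34×10^6, f = 0.01373, h_f = 14.2 m ≈ 14.9 m ✓

D ≈ 378 mm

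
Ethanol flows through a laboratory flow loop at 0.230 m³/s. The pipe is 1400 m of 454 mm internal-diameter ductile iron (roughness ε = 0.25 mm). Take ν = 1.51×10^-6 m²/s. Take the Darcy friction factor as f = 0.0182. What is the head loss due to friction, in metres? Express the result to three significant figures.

V = 4Q/(πD²) = 4·0.230/(π·0.454²) = 1.421 m/s
h_f = f(L/D)V²/(2g) = 0.01820·(1400/0.454)·1.421²/(2·9.81) = 5.774 m

h_f ≈ 5.77 m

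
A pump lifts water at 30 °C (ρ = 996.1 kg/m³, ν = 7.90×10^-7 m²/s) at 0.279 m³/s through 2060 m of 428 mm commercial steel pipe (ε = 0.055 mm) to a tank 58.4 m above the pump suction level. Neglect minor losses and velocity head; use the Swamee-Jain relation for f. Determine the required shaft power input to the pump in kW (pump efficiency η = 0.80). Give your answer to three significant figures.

P_shaft ≈ 243 kW

V = 4Q/(πD²) = 1.939 m/s; Re = 1.05×10^6; ε/D = 1.29×10^-4; f = 0.01386
h_f = f(L/D)V²/2g = 12.78 m
Total head H = z + h_f = 58.4 + 12.78 = 71.18 m
P_hyd = ρgQH = 996.1·9.81·0.279·71.18 = 194.1 kW
P_shaft = P_hyd/η = 194.1/0.80 = 242.6 kW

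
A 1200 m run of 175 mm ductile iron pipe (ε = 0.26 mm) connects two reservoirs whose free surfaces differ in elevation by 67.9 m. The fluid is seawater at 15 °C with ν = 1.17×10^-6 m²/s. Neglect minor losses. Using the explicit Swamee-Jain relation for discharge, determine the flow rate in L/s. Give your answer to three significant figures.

Q ≈ 71.2 L/s

Swamee-Jain (Type II): Q = -0.965·√(gD⁵h_f/L)·ln[ε/(3.7D) + √(3.17ν²L/(gD³h_f))]
√(gD⁵h_f/L) = √(9.81·0.175⁵·67.9/1200) = 0.009545
ε/(3.7D) = 4.02×10^-4; √(3.17ν²L/(gD³h_f)) = 3.82×10^-5
Q = -0.965·0.009545·ln(4.397×10^-4) = 0.07119 m³/s
Check: V = 2.96 m/s, Re = 4.43×10^5, f = 0.02231, h_f = 68.3 m ≈ 67.9 m ✓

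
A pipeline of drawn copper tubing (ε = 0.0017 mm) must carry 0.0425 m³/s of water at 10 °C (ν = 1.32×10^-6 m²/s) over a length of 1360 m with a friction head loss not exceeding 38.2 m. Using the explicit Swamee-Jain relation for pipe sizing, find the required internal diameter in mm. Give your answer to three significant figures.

Swamee-Jain (Type III): D = 0.66·[ε^1.25·(LQ²/(gh_f))^4.75 + ν·Q^9.4·(L/(gh_f))^5.2]^0.04
LQ²/(gh_f) = 0.006555; L/(gh_f) = 3.629
Term 1 = ε^1.25·(…)^4.75 = 2.61×10^-18; Term 2 = ν·Q^9.4·(…)^5.2 = 1.38×10^-16
D = 0.66·(2.61×10^-18 + 1.38×10^-16)^0.04 = 0.1533 m = 153 mm
Check: V = 2.30 m/s, Re = 2.67×10^5, f = 0.01481, h_f = 35.6 m ≈ 38.2 m ✓

D ≈ 153 mm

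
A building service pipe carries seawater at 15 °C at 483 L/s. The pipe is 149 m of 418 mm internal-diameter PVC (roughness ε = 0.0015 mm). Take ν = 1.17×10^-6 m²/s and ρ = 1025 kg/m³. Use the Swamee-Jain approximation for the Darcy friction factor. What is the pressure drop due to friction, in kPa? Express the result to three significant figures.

Δp ≈ 25.5 kPa

V = 4Q/(πD²) = 4·0.483/(π·0.418²) = 3.520 m/s
Re = VD/ν = 3.520·0.418/1.17×10^-6 = 1.26×10^6 → turbulent
ε/D = 0.0015/418 = 3.59×10^-6
Swamee-Jain: f = 0.01128
h_f = f(L/D)V²/(2g) = 0.01128·(149/0.418)·3.520²/(2·9.81) = 2.538 m
Δp = ρg·h_f = 1025·9.81·2.538 = 25.52 kPa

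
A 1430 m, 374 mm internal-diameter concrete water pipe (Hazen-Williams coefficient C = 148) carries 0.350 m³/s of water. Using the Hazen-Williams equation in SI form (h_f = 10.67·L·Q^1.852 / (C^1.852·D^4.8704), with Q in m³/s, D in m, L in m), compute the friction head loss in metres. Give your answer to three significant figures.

h_f = 10.67·1430·0.350^1.852 / (148^1.852·0.374^4.8704) = 25.12 m

h_f ≈ 25.1 m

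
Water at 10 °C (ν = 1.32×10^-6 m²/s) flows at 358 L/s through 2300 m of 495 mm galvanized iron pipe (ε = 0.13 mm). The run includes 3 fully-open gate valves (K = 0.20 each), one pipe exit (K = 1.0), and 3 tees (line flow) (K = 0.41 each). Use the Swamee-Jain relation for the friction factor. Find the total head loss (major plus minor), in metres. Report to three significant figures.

H_L ≈ 13.4 m

V = 4Q/(πD²) = 1.860 m/s; V²/2g = 0.1764 m
Re = 6.98×10^5, ε/D = 2.63×10^-4 → f = 0.01571 (Swamee-Jain)
Major: h_f = f(L/D)·V²/2g = 0.01571·4646·0.1764 = 12.88 m
Minor: ΣK = 2.83; h_m = ΣK·V²/2g = 0.4992 m
Total H_L = 12.88 + 0.4992 = 13.38 m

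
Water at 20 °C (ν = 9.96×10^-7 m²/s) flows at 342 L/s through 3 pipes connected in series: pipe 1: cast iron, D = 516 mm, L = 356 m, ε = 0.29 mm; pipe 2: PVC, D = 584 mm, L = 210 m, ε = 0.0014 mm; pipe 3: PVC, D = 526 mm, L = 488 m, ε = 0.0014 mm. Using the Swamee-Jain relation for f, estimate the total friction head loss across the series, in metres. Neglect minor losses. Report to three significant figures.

Pipe 1: V = 1.635 m/s, Re = 8.47×10^5, ε/D = 5.62×10^-4, f = 0.01779, h_1 = f(L/D)V²/2g = 1.673 m
Pipe 2: V = 1.277 m/s, Re = 7.49×10^5, ε/D = 2.40×10^-6, f = 0.01224, h_2 = f(L/D)V²/2g = 0.3658 m
Pipe 3: V = 1.574 m/s, Re = 8.31×10^5, ε/D = 2.66×10^-6, f = 0.01204, h_3 = f(L/D)V²/2g = 1.410 m
Series → Q common, losses add: H = Σh = 3.449 m

H ≈ 3.45 m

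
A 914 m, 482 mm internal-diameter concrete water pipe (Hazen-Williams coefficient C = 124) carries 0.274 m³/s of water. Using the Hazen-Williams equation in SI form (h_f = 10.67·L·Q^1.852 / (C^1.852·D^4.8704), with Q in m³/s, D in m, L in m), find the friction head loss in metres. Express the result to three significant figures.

h_f = 10.67·914·0.274^1.852 / (124^1.852·0.482^4.8704) = 4.116 m

h_f ≈ 4.12 m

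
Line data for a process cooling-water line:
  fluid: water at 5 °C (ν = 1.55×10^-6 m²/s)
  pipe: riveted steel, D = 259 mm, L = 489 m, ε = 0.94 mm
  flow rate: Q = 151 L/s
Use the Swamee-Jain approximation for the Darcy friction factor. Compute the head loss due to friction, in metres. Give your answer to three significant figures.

h_f ≈ 22.1 m

V = 4Q/(πD²) = 4·0.151/(π·0.259²) = 2.866 m/s
Re = VD/ν = 2.866·0.259/1.55×10^-6 = 4.79×10^5 → turbulent
ε/D = 0.94/259 = 0.00363
Swamee-Jain: f = 0.02798
h_f = f(L/D)V²/(2g) = 0.02798·(489/0.259)·2.866²/(2·9.81) = 22.12 m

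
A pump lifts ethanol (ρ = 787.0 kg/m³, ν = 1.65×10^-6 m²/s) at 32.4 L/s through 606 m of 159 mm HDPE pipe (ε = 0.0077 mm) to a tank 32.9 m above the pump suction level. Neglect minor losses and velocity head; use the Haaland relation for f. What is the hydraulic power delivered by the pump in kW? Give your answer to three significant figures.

V = 4Q/(πD²) = 1.632 m/s; Re = 1.57×10^5; ε/D = 4.84×10^-5; f = 0.01653
h_f = f(L/D)V²/2g = 8.548 m
Total head H = z + h_f = 32.9 + 8.548 = 41.45 m
P_hyd = ρgQH = 787.0·9.81·0.0324·41.45 = 10.37 kW

P_hyd ≈ 10.4 kW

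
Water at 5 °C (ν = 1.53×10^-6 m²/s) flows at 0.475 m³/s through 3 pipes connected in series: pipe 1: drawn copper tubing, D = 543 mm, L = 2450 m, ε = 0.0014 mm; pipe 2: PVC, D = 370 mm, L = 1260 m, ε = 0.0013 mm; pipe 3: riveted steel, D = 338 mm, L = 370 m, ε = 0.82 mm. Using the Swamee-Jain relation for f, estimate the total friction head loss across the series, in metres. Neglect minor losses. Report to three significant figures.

Pipe 1: V = 2.051 m/s, Re = 7.28×10^5, ε/D = 2.58×10^-6, f = 0.01231, h_1 = f(L/D)V²/2g = 11.91 m
Pipe 2: V = 4.418 m/s, Re = 1.07×10^6, ε/D = 3.51×10^-6, f = 0.01157, h_2 = f(L/D)V²/2g = 39.20 m
Pipe 3: V = 5.294 m/s, Re = 1.17×10^6, ε/D = 0.00243, f = 0.02487, h_3 = f(L/D)V²/2g = 38.89 m
Series → Q common, losses add: H = Σh = 89.99 m

H ≈ 90.0 m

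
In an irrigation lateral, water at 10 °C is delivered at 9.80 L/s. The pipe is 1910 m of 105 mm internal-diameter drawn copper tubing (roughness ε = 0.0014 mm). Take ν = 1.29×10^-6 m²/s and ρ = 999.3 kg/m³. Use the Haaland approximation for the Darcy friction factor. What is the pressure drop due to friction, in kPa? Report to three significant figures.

Δp ≈ 212 kPa

V = 4Q/(πD²) = 4·0.00980/(π·0.105²) = 1.132 m/s
Re = VD/ν = 1.132·0.105/1.29×10^-6 = 9.21×10^4 → turbulent
ε/D = 0.0014/105 = 1.33×10^-5
Haaland: f = 0.01818
h_f = f(L/D)V²/(2g) = 0.01818·(1910/0.105)·1.132²/(2·9.81) = 21.59 m
Δp = ρg·h_f = 999.3·9.81·21.59 = 211.7 kPa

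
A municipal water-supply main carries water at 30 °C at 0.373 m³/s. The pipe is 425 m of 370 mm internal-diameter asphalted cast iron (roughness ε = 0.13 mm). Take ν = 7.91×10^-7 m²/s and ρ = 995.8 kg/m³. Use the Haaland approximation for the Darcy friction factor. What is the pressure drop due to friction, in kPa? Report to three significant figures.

V = 4Q/(πD²) = 4·0.373/(π·0.370²) = 3.469 m/s
Re = VD/ν = 3.469·0.370/7.91×10^-7 = 1.62×10^6 → turbulent
ε/D = 0.13/370 = 3.51×10^-4
Haaland: f = 0.01584
h_f = f(L/D)V²/(2g) = 0.01584·(425/0.370)·3.469²/(2·9.81) = 11.16 m
Δp = ρg·h_f = 995.8·9.81·11.16 = 109.0 kPa

Δp ≈ 109 kPa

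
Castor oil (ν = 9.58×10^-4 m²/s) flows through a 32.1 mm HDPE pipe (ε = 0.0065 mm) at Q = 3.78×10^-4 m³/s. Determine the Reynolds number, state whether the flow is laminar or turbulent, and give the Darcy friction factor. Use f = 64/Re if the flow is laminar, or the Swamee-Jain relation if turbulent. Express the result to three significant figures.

Re ≈ 15.7; laminar; f = 64/Re ≈ 4.09

V = 4Q/(πD²) = 0.4671 m/s
Re = VD/ν = 0.4671·0.0321/9.58×10^-4 = 15.7
Re < 2300 → laminar → f = 64/Re = 4.089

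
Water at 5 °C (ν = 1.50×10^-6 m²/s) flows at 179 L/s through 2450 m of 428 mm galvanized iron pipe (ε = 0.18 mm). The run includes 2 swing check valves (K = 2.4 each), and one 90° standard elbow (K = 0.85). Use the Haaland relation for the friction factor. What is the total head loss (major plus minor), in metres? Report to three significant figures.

V = 4Q/(πD²) = 1.244 m/s; V²/2g = 0.07890 m
Re = 3.55×10^5, ε/D = 4.21×10^-4 → f = 0.01739 (Haaland)
Major: h_f = f(L/D)·V²/2g = 0.01739·5724·0.07890 = 7.855 m
Minor: ΣK = 5.65; h_m = ΣK·V²/2g = 0.4458 m
Total H_L = 7.855 + 0.4458 = 8.300 m

H_L ≈ 8.30 m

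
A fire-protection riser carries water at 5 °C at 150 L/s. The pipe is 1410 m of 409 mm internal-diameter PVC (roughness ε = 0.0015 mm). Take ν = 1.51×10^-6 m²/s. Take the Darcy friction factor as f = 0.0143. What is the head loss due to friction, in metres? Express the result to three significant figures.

V = 4Q/(πD²) = 4·0.150/(π·0.409²) = 1.142 m/s
h_f = f(L/D)V²/(2g) = 0.01430·(1410/0.409)·1.142²/(2·9.81) = 3.275 m

h_f ≈ 3.28 m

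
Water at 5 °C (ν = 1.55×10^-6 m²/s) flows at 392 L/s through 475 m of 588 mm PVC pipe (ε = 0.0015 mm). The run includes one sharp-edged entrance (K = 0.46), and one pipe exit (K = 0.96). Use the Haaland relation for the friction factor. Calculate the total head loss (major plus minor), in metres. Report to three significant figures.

V = 4Q/(πD²) = 1.444 m/s; V²/2g = 0.1062 m
Re = 5.48×10^5, ε/D = 2.55×10^-6 → f = 0.01288 (Haaland)
Major: h_f = f(L/D)·V²/2g = 0.01288·807.8·0.1062 = 1.105 m
Minor: ΣK = 1.42; h_m = ΣK·V²/2g = 0.1508 m
Total H_L = 1.105 + 0.1508 = 1.256 m

H_L ≈ 1.26 m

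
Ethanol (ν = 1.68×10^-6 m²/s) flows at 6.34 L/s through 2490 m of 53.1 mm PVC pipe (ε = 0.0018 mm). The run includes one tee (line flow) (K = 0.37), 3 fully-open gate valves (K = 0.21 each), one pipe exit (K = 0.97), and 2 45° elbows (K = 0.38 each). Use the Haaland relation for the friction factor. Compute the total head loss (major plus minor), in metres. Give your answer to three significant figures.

H_L ≈ 360 m

V = 4Q/(πD²) = 2.863 m/s; V²/2g = 0.4178 m
Re = 9.05×10^4, ε/D = 3.39×10^-5 → f = 0.01833 (Haaland)
Major: h_f = f(L/D)·V²/2g = 0.01833·46893·0.4178 = 359.1 m
Minor: ΣK = 2.73; h_m = ΣK·V²/2g = 1.140 m
Total H_L = 359.1 + 1.140 = 360.2 m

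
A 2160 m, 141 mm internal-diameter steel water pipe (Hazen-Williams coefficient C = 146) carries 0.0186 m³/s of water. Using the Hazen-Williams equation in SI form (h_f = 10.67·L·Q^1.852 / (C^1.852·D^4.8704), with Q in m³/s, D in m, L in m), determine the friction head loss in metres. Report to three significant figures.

h_f ≈ 19.6 m

h_f = 10.67·2160·0.0186^1.852 / (146^1.852·0.141^4.8704) = 19.63 m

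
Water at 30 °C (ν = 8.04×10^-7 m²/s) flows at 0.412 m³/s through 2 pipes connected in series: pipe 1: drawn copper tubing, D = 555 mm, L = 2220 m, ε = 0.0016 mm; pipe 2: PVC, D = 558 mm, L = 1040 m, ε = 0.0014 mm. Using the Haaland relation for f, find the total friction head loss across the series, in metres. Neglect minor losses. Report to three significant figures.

H ≈ 9.76 m

Pipe 1: V = 1.703 m/s, Re = 1.18×10^6, ε/D = 2.88×10^-6, f = 0.01133, h_1 = f(L/D)V²/2g = 6.699 m
Pipe 2: V = 1.685 m/s, Re = 1.17×10^6, ε/D = 2.51×10^-6, f = 0.01133, h_2 = f(L/D)V²/2g = 3.056 m
Series → Q common, losses add: H = Σh = 9.755 m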